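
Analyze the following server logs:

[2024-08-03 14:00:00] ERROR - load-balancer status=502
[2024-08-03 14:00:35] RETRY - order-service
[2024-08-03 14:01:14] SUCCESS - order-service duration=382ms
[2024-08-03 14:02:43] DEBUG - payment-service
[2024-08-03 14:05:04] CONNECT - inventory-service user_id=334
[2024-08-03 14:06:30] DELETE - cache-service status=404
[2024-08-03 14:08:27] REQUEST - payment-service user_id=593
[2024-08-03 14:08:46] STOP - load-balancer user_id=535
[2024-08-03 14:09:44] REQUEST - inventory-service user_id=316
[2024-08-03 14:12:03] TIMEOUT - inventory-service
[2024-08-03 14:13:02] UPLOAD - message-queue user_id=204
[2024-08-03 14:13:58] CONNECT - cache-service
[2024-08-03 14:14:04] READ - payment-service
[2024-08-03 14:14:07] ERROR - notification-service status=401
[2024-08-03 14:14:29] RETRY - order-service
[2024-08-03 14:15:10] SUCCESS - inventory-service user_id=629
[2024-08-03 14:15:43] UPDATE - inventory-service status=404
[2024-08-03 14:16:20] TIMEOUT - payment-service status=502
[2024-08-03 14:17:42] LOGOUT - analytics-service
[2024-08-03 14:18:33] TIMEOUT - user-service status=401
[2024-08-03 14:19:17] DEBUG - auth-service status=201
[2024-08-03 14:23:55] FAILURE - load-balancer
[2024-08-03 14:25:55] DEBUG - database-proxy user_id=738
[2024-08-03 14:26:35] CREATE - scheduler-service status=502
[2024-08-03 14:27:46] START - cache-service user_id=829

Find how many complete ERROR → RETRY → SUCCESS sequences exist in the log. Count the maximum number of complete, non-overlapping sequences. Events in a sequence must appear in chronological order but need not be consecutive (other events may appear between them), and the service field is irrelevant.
2

To count sequences:

1. Look for pattern: ERROR → RETRY → SUCCESS
2. Greedily scan the log in chronological order, matching each sequence element in turn (ignoring service)
3. Each time the full pattern completes, increment the count and restart matching from the next event
4. Complete non-overlapping sequences found: 2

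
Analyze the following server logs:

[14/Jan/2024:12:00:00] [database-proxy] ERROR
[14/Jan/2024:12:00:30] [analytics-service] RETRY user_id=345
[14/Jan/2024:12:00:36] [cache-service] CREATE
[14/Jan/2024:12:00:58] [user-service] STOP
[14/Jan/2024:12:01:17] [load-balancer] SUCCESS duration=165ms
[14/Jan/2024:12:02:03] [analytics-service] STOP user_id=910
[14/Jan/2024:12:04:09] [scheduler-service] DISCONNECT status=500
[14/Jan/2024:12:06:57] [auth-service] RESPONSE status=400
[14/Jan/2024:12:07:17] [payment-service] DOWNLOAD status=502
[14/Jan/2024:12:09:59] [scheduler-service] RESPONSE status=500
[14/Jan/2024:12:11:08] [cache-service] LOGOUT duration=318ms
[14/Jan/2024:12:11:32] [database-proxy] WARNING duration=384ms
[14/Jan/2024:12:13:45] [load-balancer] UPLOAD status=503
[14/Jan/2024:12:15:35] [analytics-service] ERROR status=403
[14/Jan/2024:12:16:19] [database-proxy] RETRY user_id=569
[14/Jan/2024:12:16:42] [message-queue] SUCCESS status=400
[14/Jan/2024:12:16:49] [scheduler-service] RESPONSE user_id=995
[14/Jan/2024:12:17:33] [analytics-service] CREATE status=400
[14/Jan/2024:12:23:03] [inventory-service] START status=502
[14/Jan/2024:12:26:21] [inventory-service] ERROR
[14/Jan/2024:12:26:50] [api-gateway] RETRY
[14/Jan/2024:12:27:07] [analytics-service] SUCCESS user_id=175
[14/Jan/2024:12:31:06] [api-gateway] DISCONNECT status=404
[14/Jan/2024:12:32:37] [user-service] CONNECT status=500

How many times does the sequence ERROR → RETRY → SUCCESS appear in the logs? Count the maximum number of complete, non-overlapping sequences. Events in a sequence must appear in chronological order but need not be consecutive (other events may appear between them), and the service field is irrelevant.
3

To count sequences:

1. Look for pattern: ERROR → RETRY → SUCCESS
2. Greedily scan the log in chronological order, matching each sequence element in turn (ignoring service)
3. Each time the full pattern completes, increment the count and restart matching from the next event
4. Complete non-overlapping sequences found: 3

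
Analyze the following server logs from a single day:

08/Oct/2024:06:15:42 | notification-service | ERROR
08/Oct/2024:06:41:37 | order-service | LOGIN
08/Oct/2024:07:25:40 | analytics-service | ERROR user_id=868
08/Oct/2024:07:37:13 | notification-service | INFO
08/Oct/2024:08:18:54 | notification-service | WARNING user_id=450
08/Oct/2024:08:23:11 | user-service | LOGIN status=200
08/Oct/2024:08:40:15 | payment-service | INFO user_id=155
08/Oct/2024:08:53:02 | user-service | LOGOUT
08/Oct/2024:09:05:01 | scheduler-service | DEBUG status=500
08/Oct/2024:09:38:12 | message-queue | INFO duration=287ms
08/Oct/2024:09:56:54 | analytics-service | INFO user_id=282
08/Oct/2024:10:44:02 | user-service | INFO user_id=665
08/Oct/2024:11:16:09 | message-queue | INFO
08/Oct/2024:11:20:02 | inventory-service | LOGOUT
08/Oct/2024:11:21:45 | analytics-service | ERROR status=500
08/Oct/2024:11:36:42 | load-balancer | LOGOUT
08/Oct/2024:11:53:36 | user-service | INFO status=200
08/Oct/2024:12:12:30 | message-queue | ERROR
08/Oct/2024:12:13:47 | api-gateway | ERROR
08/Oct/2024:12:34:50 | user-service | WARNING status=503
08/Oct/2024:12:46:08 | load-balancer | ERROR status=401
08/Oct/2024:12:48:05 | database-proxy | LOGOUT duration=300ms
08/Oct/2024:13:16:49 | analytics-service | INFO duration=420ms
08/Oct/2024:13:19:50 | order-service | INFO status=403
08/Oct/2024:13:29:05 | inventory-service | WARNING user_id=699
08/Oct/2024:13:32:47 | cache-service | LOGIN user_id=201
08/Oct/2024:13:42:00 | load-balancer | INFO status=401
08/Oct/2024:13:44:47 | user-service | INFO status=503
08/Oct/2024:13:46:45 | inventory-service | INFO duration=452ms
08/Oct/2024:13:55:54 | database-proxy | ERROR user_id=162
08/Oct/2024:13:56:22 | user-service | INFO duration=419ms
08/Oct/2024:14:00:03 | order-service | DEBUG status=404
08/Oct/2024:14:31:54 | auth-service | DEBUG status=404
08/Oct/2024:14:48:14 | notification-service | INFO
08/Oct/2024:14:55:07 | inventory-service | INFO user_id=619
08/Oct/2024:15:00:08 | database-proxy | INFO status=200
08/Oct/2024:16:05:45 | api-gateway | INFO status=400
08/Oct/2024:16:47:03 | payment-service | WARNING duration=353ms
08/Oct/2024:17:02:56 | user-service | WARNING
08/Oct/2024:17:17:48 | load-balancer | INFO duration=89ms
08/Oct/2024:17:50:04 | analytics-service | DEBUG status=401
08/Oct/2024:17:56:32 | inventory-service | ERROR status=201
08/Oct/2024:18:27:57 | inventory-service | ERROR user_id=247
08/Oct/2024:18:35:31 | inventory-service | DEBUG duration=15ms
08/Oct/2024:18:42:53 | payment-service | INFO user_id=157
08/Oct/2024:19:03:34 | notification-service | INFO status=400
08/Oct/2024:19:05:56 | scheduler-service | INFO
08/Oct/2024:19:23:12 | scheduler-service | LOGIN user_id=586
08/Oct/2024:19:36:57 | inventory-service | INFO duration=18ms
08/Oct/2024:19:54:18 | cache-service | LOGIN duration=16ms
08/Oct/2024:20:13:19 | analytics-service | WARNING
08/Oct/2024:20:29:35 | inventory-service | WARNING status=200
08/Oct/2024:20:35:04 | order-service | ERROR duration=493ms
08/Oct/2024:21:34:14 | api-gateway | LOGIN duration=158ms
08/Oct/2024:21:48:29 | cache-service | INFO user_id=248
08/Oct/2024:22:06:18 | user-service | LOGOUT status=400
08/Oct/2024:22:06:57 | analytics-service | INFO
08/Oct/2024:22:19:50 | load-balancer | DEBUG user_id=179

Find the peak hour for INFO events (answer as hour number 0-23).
13

To find the peak hour:

1. Group all INFO events by hour
2. Count events in each hour
3. Find hour with maximum count
4. Peak hour: 13 (with 6 events)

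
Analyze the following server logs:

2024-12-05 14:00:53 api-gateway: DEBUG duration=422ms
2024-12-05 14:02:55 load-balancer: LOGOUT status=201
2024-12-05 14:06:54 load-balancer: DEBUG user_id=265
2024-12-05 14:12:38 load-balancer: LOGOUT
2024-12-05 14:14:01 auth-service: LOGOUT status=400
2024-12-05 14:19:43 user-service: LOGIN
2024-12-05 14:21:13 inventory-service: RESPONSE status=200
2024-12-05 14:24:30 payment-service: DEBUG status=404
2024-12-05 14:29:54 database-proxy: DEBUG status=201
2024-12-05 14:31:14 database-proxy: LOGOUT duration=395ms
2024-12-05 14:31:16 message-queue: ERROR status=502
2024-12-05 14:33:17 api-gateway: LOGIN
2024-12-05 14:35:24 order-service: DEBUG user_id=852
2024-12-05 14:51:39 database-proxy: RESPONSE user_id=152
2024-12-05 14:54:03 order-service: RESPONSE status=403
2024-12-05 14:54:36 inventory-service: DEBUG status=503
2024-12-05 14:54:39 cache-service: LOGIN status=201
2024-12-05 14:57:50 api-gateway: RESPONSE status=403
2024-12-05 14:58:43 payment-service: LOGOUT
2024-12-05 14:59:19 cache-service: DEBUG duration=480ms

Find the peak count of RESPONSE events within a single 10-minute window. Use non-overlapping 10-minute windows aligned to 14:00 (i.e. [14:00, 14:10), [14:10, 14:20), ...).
3

To find the burst window:

1. Divide the log period into non-overlapping 10-minute windows starting at 14:00
2. Count RESPONSE events in each window
3. Find the window with maximum count
4. Maximum events in a window: 3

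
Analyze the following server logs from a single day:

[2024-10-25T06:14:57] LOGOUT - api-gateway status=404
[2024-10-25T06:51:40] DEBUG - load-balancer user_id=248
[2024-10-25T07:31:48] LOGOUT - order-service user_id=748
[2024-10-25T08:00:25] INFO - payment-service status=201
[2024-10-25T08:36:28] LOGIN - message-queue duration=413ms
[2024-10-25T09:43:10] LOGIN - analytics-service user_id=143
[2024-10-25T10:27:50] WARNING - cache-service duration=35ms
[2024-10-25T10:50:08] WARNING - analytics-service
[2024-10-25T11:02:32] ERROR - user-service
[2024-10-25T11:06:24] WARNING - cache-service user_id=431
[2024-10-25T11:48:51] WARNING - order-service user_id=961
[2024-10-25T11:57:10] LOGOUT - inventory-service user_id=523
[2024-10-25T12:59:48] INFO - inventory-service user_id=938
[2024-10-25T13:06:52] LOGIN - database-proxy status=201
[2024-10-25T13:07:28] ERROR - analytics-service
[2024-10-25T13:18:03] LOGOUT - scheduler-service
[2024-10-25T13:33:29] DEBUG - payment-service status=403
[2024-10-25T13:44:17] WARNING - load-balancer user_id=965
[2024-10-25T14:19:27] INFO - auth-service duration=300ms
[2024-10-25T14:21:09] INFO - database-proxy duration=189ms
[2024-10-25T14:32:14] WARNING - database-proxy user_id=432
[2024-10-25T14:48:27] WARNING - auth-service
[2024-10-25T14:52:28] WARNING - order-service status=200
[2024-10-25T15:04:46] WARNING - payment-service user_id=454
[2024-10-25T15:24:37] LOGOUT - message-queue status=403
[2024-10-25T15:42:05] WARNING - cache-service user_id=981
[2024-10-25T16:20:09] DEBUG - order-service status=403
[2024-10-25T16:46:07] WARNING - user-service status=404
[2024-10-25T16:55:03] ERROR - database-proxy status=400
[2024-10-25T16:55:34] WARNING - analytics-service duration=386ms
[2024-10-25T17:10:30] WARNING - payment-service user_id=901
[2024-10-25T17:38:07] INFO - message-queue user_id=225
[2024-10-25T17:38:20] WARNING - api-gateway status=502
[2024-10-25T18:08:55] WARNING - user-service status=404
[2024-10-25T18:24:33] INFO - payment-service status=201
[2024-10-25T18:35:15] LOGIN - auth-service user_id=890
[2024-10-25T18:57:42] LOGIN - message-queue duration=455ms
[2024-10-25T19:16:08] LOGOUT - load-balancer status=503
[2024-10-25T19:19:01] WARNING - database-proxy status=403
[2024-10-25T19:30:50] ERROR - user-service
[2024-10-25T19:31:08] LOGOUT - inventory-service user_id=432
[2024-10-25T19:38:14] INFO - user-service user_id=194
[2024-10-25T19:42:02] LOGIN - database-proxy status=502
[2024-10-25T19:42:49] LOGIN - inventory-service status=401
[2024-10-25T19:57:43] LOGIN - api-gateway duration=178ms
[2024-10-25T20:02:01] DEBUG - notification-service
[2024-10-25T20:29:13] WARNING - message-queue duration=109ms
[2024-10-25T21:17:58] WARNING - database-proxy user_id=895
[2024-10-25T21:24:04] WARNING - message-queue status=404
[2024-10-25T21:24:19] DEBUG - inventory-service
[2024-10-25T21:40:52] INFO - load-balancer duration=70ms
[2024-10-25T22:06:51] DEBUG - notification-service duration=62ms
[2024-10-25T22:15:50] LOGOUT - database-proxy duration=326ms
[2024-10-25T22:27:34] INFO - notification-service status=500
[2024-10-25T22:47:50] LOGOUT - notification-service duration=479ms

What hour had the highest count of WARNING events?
14

To find the peak hour:

1. Group all WARNING events by hour
2. Count events in each hour
3. Find hour with maximum count
4. Peak hour: 14 (with 3 events)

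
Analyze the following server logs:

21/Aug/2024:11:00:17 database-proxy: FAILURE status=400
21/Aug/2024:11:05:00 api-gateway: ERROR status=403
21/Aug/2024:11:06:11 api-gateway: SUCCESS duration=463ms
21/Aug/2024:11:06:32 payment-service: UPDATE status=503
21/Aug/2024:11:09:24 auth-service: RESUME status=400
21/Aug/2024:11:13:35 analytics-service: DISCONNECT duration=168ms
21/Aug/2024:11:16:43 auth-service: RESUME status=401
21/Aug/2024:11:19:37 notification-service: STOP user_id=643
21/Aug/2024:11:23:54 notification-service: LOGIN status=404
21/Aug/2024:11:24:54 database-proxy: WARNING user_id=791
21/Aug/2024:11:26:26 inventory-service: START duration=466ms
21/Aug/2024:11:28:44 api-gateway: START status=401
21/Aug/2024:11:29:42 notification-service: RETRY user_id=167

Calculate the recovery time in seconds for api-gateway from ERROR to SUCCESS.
71

To calculate recovery time:

1. Find ERROR event for api-gateway: 21/Aug/2024:11:05:00
2. Find next SUCCESS event for api-gateway: 21/Aug/2024:11:06:11
3. Recovery time: 21/Aug/2024:11:06:11 - 21/Aug/2024:11:05:00 = 71 seconds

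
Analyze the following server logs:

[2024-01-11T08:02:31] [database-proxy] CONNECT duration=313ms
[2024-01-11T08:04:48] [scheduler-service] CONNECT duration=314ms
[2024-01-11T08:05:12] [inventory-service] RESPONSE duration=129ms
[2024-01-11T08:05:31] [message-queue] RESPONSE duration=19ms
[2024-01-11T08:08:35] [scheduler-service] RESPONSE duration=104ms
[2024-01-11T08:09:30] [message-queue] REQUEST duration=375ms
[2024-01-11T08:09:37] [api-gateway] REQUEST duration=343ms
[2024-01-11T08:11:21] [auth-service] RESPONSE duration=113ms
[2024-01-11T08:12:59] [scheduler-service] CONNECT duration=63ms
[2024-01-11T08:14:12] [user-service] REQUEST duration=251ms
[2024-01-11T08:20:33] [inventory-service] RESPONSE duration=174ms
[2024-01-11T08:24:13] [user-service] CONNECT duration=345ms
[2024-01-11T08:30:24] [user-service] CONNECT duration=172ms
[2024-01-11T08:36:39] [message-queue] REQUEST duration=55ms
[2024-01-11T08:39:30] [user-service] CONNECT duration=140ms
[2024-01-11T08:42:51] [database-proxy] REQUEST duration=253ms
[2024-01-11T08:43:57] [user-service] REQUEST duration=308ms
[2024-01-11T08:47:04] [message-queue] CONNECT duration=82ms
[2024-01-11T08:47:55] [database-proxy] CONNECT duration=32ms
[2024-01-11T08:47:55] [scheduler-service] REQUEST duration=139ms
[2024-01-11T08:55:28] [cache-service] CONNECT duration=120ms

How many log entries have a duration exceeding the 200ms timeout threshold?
8

To count timeouts:

1. Threshold: 200ms
2. Extract duration from each log entry
3. Count entries where duration > 200
4. Timeout count: 8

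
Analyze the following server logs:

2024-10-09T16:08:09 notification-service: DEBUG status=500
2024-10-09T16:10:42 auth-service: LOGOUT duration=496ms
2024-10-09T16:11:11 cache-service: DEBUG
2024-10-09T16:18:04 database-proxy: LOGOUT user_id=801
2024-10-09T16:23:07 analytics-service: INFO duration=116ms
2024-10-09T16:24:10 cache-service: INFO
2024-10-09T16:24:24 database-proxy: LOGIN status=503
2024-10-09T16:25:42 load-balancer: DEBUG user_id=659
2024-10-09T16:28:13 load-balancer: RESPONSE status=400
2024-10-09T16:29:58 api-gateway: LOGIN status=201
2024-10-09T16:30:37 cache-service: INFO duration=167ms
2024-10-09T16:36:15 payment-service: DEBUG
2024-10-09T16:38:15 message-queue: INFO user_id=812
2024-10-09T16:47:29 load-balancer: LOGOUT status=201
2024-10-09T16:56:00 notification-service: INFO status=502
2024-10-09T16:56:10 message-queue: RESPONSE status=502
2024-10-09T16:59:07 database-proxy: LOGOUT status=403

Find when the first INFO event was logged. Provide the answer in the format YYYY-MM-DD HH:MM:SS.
2024-10-09 16:23:07

To find the first event:

1. Filter for all INFO events
2. Sort by timestamp
3. Select the first one
4. Timestamp: 2024-10-09 16:23:07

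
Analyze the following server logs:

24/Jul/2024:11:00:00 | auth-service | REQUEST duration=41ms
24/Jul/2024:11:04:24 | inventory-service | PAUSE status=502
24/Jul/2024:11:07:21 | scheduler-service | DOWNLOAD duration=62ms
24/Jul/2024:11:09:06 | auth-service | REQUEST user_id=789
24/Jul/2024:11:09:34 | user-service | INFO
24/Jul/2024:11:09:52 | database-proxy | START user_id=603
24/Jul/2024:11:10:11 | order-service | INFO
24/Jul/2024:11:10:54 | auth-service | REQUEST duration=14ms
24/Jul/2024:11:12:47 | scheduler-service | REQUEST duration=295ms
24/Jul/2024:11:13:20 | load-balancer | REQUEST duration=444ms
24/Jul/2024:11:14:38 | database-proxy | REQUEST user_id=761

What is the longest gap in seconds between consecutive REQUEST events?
546

To find the longest gap:

1. Extract all REQUEST events in chronological order
2. Calculate time differences between consecutive events
3. Find the maximum difference
4. Longest gap: 546 seconds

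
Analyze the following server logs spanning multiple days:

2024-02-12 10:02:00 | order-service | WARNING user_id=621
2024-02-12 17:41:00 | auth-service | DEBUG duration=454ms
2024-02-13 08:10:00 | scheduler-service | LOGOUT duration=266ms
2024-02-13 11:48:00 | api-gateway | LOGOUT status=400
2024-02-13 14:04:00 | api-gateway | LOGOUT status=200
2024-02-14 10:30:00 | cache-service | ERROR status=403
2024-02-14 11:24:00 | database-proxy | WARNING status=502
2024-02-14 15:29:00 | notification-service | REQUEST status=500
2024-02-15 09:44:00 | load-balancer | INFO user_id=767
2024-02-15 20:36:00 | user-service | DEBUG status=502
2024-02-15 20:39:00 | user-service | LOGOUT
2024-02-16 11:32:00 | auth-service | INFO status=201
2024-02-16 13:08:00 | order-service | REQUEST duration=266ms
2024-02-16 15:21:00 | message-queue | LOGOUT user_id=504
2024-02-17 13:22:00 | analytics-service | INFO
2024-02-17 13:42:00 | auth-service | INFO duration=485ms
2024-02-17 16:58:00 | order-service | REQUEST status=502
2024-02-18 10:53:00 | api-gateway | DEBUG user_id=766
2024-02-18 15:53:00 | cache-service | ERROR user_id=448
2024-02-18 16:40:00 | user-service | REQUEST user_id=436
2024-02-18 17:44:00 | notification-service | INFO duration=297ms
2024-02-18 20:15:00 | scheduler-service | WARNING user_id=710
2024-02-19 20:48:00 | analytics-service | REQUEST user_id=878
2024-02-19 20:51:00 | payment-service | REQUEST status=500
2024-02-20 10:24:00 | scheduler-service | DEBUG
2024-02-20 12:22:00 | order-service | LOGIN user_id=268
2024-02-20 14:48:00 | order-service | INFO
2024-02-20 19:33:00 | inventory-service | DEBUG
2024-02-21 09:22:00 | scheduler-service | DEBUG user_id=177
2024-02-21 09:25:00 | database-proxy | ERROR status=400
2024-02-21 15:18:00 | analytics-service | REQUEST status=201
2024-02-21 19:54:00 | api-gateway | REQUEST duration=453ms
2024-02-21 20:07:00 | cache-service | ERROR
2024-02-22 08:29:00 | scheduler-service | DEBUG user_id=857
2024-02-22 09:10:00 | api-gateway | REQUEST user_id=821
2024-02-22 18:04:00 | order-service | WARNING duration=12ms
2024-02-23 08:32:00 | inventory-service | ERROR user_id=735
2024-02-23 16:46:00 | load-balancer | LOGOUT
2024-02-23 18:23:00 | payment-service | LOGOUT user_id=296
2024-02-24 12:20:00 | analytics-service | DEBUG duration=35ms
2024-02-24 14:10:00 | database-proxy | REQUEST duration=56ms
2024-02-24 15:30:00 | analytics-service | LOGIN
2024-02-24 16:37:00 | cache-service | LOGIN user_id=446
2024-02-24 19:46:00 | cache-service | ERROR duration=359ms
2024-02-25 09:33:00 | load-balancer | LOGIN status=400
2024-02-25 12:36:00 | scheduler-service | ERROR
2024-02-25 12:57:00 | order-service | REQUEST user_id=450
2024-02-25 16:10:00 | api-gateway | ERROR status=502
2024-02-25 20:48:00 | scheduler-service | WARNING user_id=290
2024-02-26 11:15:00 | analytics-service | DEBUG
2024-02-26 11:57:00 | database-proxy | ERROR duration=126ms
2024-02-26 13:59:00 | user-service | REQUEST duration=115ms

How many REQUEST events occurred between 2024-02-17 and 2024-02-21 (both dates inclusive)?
6

To filter by date range:

1. Date range: 2024-02-17 through 2024-02-21, both dates inclusive
2. Filter for REQUEST events whose date falls in this range
3. Count matching events: 6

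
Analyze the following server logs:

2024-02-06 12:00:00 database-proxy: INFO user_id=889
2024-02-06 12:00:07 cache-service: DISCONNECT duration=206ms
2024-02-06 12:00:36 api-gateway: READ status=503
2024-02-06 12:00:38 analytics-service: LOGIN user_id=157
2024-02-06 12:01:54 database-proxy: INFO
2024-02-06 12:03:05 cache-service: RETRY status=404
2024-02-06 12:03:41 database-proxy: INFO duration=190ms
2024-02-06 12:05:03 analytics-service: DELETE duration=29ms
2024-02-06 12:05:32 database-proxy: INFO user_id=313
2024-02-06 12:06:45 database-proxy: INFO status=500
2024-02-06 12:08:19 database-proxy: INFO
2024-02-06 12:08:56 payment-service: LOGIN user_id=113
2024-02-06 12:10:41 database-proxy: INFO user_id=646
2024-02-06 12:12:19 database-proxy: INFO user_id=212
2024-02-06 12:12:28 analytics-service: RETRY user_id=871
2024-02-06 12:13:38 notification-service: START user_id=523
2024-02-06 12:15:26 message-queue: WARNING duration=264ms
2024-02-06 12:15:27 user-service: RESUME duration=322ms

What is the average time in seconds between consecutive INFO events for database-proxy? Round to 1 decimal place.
105.6

To calculate average interval:

1. Find all INFO events for database-proxy in order
2. Calculate time gaps between consecutive events
3. Compute mean of gaps: 739 / 7 = 105.6 seconds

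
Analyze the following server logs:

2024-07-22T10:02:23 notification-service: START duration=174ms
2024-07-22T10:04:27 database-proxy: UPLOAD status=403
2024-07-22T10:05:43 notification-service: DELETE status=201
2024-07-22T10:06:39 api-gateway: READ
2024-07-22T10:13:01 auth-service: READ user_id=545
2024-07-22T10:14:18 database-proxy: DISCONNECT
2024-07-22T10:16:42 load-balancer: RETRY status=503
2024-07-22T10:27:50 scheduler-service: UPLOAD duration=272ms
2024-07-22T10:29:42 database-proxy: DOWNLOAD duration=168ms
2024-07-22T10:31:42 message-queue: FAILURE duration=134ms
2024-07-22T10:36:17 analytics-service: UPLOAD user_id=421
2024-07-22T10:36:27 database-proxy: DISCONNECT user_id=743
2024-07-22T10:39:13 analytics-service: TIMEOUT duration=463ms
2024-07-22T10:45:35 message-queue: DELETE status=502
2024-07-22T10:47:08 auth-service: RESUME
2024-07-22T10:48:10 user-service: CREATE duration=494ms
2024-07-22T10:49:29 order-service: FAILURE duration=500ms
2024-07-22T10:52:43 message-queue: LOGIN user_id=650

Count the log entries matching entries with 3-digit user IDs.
4

To find matching entries:

1. Pattern to match: entries with 3-digit user IDs
2. Scan each log entry for the pattern
3. Count matches: 4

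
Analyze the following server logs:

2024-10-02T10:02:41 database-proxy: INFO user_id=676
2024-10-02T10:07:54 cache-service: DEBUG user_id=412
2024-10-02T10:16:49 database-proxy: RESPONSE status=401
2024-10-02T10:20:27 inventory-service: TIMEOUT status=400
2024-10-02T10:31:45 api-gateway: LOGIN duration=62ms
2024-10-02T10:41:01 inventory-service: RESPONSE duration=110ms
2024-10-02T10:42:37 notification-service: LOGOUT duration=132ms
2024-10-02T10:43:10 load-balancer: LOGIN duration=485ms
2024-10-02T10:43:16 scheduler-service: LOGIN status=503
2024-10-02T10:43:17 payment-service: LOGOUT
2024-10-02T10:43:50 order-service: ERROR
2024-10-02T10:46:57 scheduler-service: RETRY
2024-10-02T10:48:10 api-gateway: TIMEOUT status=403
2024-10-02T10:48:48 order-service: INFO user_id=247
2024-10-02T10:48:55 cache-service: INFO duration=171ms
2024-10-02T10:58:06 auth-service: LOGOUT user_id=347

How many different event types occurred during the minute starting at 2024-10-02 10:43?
3

To count unique event types:

1. Filter events in the minute starting at 2024-10-02 10:43
2. Extract event types from matching entries
3. Count unique types: 3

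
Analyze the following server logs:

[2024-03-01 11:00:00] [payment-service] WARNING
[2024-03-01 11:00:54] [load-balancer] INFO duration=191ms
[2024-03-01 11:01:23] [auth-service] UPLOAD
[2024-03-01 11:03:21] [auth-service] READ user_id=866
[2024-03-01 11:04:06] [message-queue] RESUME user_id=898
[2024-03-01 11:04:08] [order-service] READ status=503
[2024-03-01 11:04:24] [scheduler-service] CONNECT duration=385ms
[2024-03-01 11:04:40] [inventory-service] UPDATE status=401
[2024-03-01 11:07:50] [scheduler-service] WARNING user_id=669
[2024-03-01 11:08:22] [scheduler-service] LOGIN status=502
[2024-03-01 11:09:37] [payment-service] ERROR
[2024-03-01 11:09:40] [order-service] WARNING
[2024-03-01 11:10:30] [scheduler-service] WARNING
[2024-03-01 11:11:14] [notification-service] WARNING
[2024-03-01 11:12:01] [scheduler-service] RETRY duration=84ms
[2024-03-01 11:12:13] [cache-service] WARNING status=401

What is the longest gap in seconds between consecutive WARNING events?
470

To find the longest gap:

1. Extract all WARNING events in chronological order
2. Calculate time differences between consecutive events
3. Find the maximum difference
4. Longest gap: 470 seconds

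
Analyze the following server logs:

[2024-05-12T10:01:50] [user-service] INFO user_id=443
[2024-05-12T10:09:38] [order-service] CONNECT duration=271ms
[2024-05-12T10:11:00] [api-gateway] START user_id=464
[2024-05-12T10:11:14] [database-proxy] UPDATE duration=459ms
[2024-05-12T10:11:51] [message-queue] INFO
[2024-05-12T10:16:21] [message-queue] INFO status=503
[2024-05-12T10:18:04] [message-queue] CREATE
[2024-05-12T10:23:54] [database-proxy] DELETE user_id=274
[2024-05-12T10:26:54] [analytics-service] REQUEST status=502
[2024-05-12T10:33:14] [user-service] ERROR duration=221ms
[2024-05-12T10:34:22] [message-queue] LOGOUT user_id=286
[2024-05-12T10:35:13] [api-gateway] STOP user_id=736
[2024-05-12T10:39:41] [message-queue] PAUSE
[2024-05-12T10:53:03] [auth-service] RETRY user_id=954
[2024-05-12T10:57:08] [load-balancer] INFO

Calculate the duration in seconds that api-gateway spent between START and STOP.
1453

To calculate state duration:

1. Find START event for api-gateway: 2024-05-12T10:11:00
2. Find STOP event for api-gateway: 2024-05-12T10:35:13
3. Calculate duration: 2024-05-12T10:35:13 - 2024-05-12T10:11:00 = 1453 seconds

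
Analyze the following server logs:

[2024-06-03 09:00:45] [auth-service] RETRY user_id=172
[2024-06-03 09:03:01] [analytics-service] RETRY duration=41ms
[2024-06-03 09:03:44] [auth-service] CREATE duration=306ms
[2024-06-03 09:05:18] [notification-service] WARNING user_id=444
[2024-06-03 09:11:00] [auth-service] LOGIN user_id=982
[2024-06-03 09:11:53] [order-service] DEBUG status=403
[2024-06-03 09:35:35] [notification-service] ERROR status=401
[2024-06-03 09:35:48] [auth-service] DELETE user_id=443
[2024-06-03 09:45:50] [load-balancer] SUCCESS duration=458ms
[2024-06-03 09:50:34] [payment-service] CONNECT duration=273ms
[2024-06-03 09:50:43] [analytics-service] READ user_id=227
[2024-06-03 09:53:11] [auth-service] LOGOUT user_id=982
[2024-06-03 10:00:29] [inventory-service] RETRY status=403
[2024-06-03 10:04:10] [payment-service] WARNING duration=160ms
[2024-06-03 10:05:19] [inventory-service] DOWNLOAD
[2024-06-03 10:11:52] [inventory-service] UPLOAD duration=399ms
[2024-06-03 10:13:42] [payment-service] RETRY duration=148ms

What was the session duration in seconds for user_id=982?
2531

To calculate session duration:

1. Find LOGIN event for user_id=982: 2024-06-03 09:11:00
2. Find LOGOUT event for user_id=982: 2024-06-03 09:53:11
3. Session duration: 2024-06-03 09:53:11 - 2024-06-03 09:11:00 = 2531 seconds (42 minutes)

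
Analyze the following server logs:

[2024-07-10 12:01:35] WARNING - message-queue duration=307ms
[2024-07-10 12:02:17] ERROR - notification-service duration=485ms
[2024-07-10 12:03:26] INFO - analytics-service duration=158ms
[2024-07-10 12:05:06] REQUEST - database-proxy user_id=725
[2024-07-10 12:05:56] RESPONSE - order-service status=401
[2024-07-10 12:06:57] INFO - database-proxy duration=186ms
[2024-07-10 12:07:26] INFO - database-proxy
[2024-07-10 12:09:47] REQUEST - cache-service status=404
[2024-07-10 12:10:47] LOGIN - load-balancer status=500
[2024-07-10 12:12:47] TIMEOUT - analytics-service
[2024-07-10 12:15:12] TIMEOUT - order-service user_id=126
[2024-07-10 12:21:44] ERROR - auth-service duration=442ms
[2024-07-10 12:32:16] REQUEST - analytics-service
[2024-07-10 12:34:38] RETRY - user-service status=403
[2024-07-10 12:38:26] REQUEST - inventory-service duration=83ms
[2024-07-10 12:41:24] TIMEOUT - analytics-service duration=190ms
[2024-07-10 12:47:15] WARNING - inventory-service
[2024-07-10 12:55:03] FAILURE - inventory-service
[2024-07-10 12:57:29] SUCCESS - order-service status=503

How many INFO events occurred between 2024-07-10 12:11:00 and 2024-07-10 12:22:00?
0

To count events in the time window:

1. Window boundaries: 2024-07-10 12:11:00 to 2024-07-10 12:22:00
2. Filter for INFO events within this window
3. Count matching events: 0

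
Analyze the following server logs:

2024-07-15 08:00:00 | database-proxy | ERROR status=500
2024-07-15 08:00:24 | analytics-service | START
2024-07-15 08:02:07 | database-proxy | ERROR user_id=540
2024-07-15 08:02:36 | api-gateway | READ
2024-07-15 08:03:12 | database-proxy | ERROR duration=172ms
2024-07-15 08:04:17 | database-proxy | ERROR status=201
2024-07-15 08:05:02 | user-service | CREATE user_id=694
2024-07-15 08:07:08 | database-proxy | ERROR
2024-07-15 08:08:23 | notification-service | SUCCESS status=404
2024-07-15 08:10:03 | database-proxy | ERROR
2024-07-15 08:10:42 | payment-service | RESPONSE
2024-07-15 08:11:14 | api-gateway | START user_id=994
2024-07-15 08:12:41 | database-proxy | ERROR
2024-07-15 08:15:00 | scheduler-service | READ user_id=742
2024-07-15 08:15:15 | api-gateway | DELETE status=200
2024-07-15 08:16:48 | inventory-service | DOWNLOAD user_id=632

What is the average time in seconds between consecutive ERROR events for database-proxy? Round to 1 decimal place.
126.8

To calculate average interval:

1. Find all ERROR events for database-proxy in order
2. Calculate time gaps between consecutive events
3. Compute mean of gaps: 761 / 6 = 126.8 seconds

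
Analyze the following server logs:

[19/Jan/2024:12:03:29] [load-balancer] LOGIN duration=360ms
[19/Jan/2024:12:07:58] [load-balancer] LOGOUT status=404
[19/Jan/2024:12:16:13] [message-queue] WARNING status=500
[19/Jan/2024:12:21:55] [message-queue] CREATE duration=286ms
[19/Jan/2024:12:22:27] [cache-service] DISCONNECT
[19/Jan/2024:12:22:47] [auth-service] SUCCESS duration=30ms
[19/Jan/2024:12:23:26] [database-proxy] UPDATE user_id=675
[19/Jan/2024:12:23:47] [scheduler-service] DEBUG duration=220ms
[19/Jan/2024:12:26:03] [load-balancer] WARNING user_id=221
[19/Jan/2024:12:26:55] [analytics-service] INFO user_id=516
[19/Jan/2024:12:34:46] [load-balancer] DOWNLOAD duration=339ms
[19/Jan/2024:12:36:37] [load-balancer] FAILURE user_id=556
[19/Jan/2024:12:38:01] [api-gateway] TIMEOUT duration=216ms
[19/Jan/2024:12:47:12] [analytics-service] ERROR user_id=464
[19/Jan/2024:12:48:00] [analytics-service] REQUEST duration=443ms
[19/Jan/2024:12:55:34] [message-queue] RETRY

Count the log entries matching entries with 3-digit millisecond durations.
6

To find matching entries:

1. Pattern to match: entries with 3-digit millisecond durations
2. Scan each log entry for the pattern
3. Count matches: 6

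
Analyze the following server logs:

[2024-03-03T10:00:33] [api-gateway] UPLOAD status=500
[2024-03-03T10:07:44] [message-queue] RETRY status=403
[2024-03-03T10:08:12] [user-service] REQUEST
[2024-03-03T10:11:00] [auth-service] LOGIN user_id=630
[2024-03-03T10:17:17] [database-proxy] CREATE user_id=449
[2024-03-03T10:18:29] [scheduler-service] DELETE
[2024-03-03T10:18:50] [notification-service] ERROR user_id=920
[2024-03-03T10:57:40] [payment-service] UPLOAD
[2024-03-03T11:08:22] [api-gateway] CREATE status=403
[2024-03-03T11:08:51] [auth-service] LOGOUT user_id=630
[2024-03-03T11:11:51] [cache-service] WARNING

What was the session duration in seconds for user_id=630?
3471

To calculate session duration:

1. Find LOGIN event for user_id=630: 2024-03-03T10:11:00
2. Find LOGOUT event for user_id=630: 2024-03-03T11:08:51
3. Session duration: 2024-03-03T11:08:51 - 2024-03-03T10:11:00 = 3471 seconds (57 minutes)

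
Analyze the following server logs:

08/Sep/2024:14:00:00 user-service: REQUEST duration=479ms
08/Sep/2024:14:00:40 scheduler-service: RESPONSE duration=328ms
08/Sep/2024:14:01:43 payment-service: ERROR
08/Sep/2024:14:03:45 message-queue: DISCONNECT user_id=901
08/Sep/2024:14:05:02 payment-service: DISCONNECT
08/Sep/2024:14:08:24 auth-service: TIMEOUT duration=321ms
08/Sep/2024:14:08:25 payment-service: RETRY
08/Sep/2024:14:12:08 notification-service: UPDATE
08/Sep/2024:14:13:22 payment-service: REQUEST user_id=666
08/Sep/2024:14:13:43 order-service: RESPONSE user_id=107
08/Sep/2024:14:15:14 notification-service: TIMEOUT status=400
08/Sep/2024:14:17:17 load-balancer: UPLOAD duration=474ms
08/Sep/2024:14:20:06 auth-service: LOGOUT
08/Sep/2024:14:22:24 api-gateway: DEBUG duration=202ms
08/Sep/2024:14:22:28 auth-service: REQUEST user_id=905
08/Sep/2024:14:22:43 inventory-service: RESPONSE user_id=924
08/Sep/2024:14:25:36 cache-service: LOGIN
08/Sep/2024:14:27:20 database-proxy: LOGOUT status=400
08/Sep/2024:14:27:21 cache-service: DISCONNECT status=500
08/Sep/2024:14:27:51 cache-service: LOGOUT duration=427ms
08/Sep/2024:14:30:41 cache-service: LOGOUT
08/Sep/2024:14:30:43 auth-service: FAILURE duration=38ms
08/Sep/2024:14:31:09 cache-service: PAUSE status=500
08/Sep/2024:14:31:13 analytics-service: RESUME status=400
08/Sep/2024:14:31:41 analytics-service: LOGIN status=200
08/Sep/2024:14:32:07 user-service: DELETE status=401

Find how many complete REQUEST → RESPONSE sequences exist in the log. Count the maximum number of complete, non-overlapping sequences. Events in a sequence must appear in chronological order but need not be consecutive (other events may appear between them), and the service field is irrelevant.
3

To count sequences:

1. Look for pattern: REQUEST → RESPONSE
2. Greedily scan the log in chronological order, matching each sequence element in turn (ignoring service)
3. Each time the full pattern completes, increment the count and restart matching from the next event
4. Complete non-overlapping sequences found: 3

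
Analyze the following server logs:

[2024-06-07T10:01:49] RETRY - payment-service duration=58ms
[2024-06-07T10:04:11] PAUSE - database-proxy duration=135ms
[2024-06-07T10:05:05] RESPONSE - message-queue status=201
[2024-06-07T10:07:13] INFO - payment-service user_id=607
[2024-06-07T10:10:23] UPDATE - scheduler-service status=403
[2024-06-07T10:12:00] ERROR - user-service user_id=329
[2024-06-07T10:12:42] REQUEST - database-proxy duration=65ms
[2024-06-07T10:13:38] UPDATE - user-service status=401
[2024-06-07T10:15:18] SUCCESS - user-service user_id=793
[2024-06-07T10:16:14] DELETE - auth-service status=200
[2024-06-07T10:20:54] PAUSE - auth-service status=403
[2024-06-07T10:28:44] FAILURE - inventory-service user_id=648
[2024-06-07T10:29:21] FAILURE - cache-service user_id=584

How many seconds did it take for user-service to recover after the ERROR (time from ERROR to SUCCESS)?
198

To calculate recovery time:

1. Find ERROR event for user-service: 2024-06-07T10:12:00
2. Find next SUCCESS event for user-service: 2024-06-07T10:15:18
3. Recovery time: 2024-06-07T10:15:18 - 2024-06-07T10:12:00 = 198 seconds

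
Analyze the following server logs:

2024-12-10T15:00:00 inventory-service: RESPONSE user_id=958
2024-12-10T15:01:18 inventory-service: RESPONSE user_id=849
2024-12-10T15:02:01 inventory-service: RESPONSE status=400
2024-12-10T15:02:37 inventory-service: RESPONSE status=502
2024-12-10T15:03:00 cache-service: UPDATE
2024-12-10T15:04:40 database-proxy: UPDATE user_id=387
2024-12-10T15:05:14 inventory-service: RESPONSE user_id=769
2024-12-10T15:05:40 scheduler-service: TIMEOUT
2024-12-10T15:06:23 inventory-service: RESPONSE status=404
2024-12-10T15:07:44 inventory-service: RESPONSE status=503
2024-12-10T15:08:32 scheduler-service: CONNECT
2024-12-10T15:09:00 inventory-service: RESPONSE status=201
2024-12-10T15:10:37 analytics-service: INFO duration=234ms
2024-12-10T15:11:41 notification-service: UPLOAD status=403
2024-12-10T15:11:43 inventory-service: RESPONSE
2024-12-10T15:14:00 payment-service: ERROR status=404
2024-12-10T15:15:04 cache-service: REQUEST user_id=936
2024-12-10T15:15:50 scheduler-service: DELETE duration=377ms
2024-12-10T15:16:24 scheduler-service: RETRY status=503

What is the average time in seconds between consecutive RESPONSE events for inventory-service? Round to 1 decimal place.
87.9

To calculate average interval:

1. Find all RESPONSE events for inventory-service in order
2. Calculate time gaps between consecutive events
3. Compute mean of gaps: 703 / 8 = 87.9 seconds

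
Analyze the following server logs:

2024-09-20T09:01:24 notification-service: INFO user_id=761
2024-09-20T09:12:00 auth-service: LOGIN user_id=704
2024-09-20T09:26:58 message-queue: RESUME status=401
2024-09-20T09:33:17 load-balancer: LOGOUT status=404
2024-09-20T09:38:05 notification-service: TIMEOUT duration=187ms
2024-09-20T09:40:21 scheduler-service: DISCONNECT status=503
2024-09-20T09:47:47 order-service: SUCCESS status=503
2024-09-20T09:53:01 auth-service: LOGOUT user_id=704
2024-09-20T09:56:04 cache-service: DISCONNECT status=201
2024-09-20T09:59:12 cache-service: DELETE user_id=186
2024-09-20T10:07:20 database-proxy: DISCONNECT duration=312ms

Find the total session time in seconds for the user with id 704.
2461

To calculate session duration:

1. Find LOGIN event for user_id=704: 2024-09-20T09:12:00
2. Find LOGOUT event for user_id=704: 2024-09-20T09:53:01
3. Session duration: 2024-09-20T09:53:01 - 2024-09-20T09:12:00 = 2461 seconds (41 minutes)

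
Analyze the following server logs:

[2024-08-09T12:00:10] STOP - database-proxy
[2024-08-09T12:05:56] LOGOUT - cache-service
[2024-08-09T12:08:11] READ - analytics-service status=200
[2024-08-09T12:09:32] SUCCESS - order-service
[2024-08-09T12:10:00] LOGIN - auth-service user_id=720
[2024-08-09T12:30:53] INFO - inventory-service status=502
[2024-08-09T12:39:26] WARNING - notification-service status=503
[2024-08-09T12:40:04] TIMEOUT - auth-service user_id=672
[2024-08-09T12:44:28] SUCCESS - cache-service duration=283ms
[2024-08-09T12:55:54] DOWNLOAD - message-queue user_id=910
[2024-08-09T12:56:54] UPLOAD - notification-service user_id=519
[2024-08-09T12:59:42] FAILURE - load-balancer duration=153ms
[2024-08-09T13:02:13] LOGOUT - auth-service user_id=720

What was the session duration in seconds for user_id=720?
3133

To calculate session duration:

1. Find LOGIN event for user_id=720: 2024-08-09T12:10:00
2. Find LOGOUT event for user_id=720: 2024-08-09T13:02:13
3. Session duration: 2024-08-09T13:02:13 - 2024-08-09T12:10:00 = 3133 seconds (52 minutes)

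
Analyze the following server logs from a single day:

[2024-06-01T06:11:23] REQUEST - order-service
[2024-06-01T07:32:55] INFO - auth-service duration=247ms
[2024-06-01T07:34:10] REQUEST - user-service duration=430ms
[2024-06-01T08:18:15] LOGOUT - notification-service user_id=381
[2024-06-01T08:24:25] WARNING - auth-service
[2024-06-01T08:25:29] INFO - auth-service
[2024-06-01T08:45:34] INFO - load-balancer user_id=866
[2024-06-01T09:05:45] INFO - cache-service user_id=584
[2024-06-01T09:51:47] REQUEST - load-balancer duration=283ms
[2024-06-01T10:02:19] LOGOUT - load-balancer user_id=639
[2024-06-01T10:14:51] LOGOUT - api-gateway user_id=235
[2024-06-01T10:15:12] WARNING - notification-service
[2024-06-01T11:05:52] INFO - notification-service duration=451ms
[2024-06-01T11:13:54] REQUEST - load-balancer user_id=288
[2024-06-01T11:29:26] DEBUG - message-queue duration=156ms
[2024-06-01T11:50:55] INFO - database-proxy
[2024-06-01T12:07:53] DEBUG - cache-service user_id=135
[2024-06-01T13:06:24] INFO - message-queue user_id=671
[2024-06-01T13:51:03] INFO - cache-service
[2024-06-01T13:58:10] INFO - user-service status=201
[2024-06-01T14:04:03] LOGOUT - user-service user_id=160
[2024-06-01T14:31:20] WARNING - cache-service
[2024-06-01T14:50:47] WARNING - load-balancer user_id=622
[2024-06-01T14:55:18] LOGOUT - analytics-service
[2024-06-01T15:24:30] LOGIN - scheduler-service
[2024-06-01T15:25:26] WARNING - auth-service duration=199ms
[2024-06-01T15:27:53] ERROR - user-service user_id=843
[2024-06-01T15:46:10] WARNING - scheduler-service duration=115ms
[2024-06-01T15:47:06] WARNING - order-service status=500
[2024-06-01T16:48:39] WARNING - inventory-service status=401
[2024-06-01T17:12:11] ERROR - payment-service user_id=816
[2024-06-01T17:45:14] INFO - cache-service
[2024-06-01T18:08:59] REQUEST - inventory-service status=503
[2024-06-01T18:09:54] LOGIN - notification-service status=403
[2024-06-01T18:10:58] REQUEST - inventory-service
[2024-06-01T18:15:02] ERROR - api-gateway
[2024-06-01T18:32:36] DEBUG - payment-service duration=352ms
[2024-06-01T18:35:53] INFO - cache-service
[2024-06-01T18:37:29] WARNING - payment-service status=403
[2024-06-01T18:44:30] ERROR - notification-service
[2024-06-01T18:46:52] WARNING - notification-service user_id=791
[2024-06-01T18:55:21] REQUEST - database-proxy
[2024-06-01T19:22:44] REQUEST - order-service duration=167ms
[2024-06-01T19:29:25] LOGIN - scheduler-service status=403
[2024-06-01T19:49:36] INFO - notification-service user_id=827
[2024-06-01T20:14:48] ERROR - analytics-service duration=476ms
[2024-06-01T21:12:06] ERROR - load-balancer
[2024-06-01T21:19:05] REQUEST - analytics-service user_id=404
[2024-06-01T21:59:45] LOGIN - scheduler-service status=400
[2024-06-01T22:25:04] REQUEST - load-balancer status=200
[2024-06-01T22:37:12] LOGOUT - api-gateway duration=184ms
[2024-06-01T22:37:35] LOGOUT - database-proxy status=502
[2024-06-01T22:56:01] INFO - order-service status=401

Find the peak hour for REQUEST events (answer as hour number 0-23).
18

To find the peak hour:

1. Group all REQUEST events by hour
2. Count events in each hour
3. Find hour with maximum count
4. Peak hour: 18 (with 3 events)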